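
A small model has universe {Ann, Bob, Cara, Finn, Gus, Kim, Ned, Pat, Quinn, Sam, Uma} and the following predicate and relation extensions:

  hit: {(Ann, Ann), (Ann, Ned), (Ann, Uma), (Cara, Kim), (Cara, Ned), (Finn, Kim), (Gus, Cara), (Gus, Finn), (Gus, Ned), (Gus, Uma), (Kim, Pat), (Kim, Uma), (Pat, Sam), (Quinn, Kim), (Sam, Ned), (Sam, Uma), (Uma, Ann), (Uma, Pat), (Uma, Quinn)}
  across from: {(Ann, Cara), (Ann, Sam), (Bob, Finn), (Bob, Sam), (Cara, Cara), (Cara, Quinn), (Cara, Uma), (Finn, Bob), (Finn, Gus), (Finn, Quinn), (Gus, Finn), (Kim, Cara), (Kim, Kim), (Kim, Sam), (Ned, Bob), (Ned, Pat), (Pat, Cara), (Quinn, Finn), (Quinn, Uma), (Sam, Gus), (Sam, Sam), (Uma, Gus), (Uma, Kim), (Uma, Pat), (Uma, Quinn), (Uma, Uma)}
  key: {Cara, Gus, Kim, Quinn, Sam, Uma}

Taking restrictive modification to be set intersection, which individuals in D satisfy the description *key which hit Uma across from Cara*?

{Kim}

⟦which hit Uma⟧ = {x : ⟨x, Uma⟩ ∈ ⟦hit⟧} = {Ann, Gus, Kim, Sam}
⟦across from Cara⟧ = {x : ⟨x, Cara⟩ ∈ ⟦across from⟧} = {Ann, Cara, Kim, Pat}
⟦key⟧ = {Cara, Gus, Kim, Quinn, Sam, Uma}
… ∩ ⟦which hit Uma⟧ = {Cara, Gus, Kim, Quinn, Sam, Uma} ∩ {Ann, Gus, Kim, Sam} = {Gus, Kim, Sam}
… ∩ ⟦across from Cara⟧ = {Gus, Kim, Sam} ∩ {Ann, Cara, Kim, Pat} = {Kim}
So ⟦key which hit Uma across from Cara⟧ = {Kim}.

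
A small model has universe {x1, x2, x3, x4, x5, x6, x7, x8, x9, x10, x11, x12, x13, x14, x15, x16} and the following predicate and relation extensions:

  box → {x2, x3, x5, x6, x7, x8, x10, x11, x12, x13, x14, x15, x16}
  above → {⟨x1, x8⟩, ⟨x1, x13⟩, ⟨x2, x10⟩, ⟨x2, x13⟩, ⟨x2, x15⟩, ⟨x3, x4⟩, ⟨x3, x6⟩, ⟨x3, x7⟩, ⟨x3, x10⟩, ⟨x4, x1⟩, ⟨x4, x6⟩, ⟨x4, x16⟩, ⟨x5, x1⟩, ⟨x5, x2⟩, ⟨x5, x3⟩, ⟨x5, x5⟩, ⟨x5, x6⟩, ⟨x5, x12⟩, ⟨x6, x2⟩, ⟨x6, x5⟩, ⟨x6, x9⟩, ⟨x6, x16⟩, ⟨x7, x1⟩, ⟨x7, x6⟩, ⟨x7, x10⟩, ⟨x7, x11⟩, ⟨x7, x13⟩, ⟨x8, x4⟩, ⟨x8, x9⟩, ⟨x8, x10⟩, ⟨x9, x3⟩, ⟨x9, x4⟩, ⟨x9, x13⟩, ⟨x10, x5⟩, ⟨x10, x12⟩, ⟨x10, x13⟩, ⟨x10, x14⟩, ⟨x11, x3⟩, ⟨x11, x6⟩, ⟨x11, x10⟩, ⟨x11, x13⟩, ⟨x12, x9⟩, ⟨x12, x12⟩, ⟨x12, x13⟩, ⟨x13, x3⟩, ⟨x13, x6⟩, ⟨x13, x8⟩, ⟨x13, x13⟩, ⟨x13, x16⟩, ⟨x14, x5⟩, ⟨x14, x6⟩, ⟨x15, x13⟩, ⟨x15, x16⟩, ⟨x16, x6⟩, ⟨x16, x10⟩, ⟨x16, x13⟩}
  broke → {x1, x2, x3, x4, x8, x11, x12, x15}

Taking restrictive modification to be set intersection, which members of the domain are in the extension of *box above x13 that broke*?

{x2, x11, x12, x15}

⟦above x13⟧ = {x : ⟨x, x13⟩ ∈ ⟦above⟧} = {x1, x2, x7, x9, x10, x11, x12, x13, x15, x16}
⟦that broke⟧ = ⟦broke⟧ = {x1, x2, x3, x4, x8, x11, x12, x15}
⟦box⟧ = {x2, x3, x5, x6, x7, x8, x10, x11, x12, x13, x14, x15, x16}
… ∩ ⟦above x13⟧ = {x2, x3, x5, x6, x7, x8, x10, x11, x12, x13, x14, x15, x16} ∩ {x1, x2, x7, x9, x10, x11, x12, x13, x15, x16} = {x2, x7, x10, x11, x12, x13, x15, x16}
… ∩ ⟦that broke⟧ = {x2, x7, x10, x11, x12, x13, x15, x16} ∩ {x1, x2, x3, x4, x8, x11, x12, x15} = {x2, x11, x12, x15}
So ⟦box above x13 that broke⟧ = {x2, x11, x12, x15}.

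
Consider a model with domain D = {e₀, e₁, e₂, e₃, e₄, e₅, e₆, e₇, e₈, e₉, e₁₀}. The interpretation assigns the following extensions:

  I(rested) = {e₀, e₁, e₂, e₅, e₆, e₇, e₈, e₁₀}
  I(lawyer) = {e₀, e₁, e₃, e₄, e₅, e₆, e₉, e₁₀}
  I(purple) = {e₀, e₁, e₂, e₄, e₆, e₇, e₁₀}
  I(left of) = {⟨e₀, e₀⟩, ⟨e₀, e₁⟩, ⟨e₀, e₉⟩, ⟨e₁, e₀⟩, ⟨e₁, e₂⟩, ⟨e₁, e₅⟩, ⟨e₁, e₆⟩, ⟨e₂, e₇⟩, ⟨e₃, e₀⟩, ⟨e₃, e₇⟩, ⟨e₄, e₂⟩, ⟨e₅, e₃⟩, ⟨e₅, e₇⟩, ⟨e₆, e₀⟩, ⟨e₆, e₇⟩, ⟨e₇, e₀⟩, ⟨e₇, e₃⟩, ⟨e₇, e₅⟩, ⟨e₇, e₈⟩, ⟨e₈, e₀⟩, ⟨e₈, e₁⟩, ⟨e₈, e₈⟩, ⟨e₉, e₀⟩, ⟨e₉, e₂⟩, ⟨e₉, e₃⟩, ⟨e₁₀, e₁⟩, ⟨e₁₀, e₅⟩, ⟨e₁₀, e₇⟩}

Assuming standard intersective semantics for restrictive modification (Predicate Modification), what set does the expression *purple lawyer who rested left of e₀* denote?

{e₀, e₁, e₆}

⟦who rested⟧ = ⟦rested⟧ = {e₀, e₁, e₂, e₅, e₆, e₇, e₈, e₁₀}
⟦left of e₀⟧ = {x : ⟨x, e₀⟩ ∈ ⟦left of⟧} = {e₀, e₁, e₃, e₆, e₇, e₈, e₉}
⟦lawyer⟧ = {e₀, e₁, e₃, e₄, e₅, e₆, e₉, e₁₀}
… ∩ ⟦who rested⟧ = {e₀, e₁, e₃, e₄, e₅, e₆, e₉, e₁₀} ∩ {e₀, e₁, e₂, e₅, e₆, e₇, e₈, e₁₀} = {e₀, e₁, e₅, e₆, e₁₀}
… ∩ ⟦left of e₀⟧ = {e₀, e₁, e₅, e₆, e₁₀} ∩ {e₀, e₁, e₃, e₆, e₇, e₈, e₉} = {e₀, e₁, e₆}
… ∩ ⟦purple⟧ = {e₀, e₁, e₆} ∩ {e₀, e₁, e₂, e₄, e₆, e₇, e₁₀} = {e₀, e₁, e₆}
So ⟦purple lawyer who rested left of e₀⟧ = {e₀, e₁, e₆}.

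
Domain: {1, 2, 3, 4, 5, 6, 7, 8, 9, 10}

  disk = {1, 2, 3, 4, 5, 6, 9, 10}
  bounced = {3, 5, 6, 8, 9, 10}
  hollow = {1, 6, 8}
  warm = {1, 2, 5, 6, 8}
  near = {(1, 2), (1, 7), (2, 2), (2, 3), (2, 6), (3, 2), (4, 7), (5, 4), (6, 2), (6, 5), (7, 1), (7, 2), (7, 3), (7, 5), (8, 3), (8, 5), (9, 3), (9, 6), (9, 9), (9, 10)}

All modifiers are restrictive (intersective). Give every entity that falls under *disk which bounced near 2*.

{3, 6}

⟦which bounced⟧ = ⟦bounced⟧ = {3, 5, 6, 8, 9, 10}
⟦near 2⟧ = {x : ⟨x, 2⟩ ∈ ⟦near⟧} = {1, 2, 3, 6, 7}
⟦disk⟧ = {1, 2, 3, 4, 5, 6, 9, 10}
… ∩ ⟦which bounced⟧ = {1, 2, 3, 4, 5, 6, 9, 10} ∩ {3, 5, 6, 8, 9, 10} = {3, 5, 6, 9, 10}
… ∩ ⟦near 2⟧ = {3, 5, 6, 9, 10} ∩ {1, 2, 3, 6, 7} = {3, 6}
So ⟦disk which bounced near 2⟧ = {3, 6}.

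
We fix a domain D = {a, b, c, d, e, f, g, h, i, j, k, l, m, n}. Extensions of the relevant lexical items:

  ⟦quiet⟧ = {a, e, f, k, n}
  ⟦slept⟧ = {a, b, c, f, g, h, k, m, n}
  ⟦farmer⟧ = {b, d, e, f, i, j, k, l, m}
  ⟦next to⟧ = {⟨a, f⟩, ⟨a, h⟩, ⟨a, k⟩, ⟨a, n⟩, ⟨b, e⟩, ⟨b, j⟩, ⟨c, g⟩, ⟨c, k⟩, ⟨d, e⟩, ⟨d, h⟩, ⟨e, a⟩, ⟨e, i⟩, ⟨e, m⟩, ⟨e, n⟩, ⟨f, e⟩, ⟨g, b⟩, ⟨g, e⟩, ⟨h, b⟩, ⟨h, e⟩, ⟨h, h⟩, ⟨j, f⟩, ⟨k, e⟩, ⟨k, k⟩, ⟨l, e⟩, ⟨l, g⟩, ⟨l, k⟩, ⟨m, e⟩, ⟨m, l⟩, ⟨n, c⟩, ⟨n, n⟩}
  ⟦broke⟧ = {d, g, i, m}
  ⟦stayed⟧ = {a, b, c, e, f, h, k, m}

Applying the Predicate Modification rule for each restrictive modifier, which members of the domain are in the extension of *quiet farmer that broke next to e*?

∅

⟦that broke⟧ = ⟦broke⟧ = {d, g, i, m}
⟦next to e⟧ = {x : ⟨x, e⟩ ∈ ⟦next to⟧} = {b, d, f, g, h, k, l, m}
⟦farmer⟧ = {b, d, e, f, i, j, k, l, m}
… ∩ ⟦that broke⟧ = {b, d, e, f, i, j, k, l, m} ∩ {d, g, i, m} = {d, i, m}
… ∩ ⟦next to e⟧ = {d, i, m} ∩ {b, d, f, g, h, k, l, m} = {d, m}
… ∩ ⟦quiet⟧ = {d, m} ∩ {a, e, f, k, n} = ∅
So ⟦quiet farmer that broke next to e⟧ = ∅.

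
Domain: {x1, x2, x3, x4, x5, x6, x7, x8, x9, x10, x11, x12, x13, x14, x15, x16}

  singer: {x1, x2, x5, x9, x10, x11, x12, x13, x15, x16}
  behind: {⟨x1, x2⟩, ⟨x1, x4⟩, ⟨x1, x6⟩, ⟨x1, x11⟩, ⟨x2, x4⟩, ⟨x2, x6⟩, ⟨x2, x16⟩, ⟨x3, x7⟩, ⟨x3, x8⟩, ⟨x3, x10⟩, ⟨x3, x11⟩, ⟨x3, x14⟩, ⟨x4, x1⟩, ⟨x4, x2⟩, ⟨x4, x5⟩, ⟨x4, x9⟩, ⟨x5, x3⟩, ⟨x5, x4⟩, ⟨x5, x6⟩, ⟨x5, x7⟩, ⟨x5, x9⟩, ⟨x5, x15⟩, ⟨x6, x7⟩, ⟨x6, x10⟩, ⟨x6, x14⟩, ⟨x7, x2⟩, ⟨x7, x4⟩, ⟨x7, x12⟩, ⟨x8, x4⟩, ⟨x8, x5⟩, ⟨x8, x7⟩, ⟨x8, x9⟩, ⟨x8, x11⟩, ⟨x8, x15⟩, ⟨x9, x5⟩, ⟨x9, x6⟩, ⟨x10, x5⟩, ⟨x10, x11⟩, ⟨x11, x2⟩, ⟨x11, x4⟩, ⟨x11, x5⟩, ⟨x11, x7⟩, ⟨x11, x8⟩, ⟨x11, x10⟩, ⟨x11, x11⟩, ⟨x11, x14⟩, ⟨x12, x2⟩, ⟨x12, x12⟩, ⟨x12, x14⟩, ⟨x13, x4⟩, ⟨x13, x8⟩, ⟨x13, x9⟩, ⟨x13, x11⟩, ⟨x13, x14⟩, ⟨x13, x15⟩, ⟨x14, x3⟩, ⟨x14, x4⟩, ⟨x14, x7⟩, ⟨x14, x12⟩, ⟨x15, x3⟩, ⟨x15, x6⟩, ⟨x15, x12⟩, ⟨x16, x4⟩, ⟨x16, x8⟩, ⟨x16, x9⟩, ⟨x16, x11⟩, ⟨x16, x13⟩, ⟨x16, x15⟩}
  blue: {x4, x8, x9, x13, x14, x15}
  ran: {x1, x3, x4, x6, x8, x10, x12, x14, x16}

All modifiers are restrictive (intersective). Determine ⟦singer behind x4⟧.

⟦behind x4⟧ = {x : ⟨x, x4⟩ ∈ ⟦behind⟧} = {x1, x2, x5, x7, x8, x11, x13, x14, x16}
⟦singer⟧ = {x1, x2, x5, x9, x10, x11, x12, x13, x15, x16}
… ∩ ⟦behind x4⟧ = {x1, x2, x5, x9, x10, x11, x12, x13, x15, x16} ∩ {x1, x2, x5, x7, x8, x11, x13, x14, x16} = {x1, x2, x5, x11, x13, x16}
So ⟦singer behind x4⟧ = {x1, x2, x5, x11, x13, x16}.

{x1, x2, x5, x11, x13, x16}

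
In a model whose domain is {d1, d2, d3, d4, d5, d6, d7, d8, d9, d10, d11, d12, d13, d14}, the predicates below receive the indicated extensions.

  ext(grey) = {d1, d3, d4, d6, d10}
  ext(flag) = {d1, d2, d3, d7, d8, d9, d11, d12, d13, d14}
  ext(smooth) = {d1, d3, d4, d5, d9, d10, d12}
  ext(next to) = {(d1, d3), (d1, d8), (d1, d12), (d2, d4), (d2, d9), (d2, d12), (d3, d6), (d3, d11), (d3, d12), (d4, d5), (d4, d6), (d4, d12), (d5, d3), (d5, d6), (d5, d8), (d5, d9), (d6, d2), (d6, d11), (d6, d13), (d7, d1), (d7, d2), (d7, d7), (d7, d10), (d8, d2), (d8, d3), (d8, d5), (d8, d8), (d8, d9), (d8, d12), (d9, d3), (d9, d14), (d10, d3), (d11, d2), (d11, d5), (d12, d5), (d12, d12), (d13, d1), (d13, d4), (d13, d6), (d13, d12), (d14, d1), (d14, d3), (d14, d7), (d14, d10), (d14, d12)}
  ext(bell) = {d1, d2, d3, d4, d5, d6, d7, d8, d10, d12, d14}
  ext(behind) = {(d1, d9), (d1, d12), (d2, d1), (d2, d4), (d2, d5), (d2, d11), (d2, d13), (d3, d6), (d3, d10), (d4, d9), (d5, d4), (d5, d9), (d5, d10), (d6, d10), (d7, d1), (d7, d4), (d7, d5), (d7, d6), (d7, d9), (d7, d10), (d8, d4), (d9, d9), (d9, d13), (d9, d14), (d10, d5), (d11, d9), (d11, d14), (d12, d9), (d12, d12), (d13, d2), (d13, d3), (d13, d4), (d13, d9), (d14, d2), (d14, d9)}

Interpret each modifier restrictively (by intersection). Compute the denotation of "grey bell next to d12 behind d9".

{d1, d4}

⟦next to d12⟧ = {x : ⟨x, d12⟩ ∈ ⟦next to⟧} = {d1, d2, d3, d4, d8, d12, d13, d14}
⟦behind d9⟧ = {x : ⟨x, d9⟩ ∈ ⟦behind⟧} = {d1, d4, d5, d7, d9, d11, d12, d13, d14}
⟦bell⟧ = {d1, d2, d3, d4, d5, d6, d7, d8, d10, d12, d14}
… ∩ ⟦next to d12⟧ = {d1, d2, d3, d4, d5, d6, d7, d8, d10, d12, d14} ∩ {d1, d2, d3, d4, d8, d12, d13, d14} = {d1, d2, d3, d4, d8, d12, d14}
… ∩ ⟦behind d9⟧ = {d1, d2, d3, d4, d8, d12, d14} ∩ {d1, d4, d5, d7, d9, d11, d12, d13, d14} = {d1, d4, d12, d14}
… ∩ ⟦grey⟧ = {d1, d4, d12, d14} ∩ {d1, d3, d4, d6, d10} = {d1, d4}
So ⟦grey bell next to d12 behind d9⟧ = {d1, d4}.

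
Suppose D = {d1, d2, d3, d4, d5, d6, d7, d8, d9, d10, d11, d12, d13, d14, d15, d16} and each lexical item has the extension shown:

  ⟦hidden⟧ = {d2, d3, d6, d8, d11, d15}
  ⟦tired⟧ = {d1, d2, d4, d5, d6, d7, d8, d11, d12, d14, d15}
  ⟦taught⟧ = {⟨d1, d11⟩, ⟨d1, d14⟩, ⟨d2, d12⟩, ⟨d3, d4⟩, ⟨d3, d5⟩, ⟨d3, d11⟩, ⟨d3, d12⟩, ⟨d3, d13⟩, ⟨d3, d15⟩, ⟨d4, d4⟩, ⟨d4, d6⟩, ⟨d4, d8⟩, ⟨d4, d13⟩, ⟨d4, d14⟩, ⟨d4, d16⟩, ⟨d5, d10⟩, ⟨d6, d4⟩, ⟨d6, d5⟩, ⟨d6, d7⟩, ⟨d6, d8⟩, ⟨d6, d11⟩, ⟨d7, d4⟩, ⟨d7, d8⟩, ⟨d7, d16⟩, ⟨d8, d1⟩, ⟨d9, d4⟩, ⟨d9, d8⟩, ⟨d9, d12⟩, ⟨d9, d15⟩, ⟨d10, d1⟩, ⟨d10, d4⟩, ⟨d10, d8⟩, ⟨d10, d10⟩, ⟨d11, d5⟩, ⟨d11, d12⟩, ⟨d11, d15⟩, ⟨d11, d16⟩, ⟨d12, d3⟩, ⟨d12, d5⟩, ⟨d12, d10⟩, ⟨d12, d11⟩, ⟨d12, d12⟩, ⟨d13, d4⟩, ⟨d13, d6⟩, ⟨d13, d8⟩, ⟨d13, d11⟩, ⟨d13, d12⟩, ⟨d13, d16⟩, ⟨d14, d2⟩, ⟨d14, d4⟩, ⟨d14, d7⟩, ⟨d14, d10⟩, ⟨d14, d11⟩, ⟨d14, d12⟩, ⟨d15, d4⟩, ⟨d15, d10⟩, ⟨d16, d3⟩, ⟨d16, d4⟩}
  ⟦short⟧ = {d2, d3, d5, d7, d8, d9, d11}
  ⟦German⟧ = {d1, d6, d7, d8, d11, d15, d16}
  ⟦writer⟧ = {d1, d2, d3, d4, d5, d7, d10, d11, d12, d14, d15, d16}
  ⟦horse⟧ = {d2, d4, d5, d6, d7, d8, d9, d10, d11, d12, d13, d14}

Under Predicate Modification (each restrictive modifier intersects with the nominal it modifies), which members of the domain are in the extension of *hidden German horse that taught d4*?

{d6}

⟦that taught d4⟧ = {x : ⟨x, d4⟩ ∈ ⟦taught⟧} = {d3, d4, d6, d7, d9, d10, d13, d14, d15, d16}
⟦horse⟧ = {d2, d4, d5, d6, d7, d8, d9, d10, d11, d12, d13, d14}
… ∩ ⟦that taught d4⟧ = {d2, d4, d5, d6, d7, d8, d9, d10, d11, d12, d13, d14} ∩ {d3, d4, d6, d7, d9, d10, d13, d14, d15, d16} = {d4, d6, d7, d9, d10, d13, d14}
… ∩ ⟦hidden⟧ = {d4, d6, d7, d9, d10, d13, d14} ∩ {d2, d3, d6, d8, d11, d15} = {d6}
… ∩ ⟦German⟧ = {d6} ∩ {d1, d6, d7, d8, d11, d15, d16} = {d6}
So ⟦hidden German horse that taught d4⟧ = {d6}.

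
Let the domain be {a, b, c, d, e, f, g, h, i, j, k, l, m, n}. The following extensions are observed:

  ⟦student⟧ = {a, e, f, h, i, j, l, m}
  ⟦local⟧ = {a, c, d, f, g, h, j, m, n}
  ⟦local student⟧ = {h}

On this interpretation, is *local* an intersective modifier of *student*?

no

⟦local⟧ ∩ ⟦student⟧ = {a, c, d, f, g, h, j, m, n} ∩ {a, e, f, h, i, j, l, m} = {a, f, h, j, m}
Observed ⟦local student⟧ = {h}.
These differ, so the modifier is not intersective in this model.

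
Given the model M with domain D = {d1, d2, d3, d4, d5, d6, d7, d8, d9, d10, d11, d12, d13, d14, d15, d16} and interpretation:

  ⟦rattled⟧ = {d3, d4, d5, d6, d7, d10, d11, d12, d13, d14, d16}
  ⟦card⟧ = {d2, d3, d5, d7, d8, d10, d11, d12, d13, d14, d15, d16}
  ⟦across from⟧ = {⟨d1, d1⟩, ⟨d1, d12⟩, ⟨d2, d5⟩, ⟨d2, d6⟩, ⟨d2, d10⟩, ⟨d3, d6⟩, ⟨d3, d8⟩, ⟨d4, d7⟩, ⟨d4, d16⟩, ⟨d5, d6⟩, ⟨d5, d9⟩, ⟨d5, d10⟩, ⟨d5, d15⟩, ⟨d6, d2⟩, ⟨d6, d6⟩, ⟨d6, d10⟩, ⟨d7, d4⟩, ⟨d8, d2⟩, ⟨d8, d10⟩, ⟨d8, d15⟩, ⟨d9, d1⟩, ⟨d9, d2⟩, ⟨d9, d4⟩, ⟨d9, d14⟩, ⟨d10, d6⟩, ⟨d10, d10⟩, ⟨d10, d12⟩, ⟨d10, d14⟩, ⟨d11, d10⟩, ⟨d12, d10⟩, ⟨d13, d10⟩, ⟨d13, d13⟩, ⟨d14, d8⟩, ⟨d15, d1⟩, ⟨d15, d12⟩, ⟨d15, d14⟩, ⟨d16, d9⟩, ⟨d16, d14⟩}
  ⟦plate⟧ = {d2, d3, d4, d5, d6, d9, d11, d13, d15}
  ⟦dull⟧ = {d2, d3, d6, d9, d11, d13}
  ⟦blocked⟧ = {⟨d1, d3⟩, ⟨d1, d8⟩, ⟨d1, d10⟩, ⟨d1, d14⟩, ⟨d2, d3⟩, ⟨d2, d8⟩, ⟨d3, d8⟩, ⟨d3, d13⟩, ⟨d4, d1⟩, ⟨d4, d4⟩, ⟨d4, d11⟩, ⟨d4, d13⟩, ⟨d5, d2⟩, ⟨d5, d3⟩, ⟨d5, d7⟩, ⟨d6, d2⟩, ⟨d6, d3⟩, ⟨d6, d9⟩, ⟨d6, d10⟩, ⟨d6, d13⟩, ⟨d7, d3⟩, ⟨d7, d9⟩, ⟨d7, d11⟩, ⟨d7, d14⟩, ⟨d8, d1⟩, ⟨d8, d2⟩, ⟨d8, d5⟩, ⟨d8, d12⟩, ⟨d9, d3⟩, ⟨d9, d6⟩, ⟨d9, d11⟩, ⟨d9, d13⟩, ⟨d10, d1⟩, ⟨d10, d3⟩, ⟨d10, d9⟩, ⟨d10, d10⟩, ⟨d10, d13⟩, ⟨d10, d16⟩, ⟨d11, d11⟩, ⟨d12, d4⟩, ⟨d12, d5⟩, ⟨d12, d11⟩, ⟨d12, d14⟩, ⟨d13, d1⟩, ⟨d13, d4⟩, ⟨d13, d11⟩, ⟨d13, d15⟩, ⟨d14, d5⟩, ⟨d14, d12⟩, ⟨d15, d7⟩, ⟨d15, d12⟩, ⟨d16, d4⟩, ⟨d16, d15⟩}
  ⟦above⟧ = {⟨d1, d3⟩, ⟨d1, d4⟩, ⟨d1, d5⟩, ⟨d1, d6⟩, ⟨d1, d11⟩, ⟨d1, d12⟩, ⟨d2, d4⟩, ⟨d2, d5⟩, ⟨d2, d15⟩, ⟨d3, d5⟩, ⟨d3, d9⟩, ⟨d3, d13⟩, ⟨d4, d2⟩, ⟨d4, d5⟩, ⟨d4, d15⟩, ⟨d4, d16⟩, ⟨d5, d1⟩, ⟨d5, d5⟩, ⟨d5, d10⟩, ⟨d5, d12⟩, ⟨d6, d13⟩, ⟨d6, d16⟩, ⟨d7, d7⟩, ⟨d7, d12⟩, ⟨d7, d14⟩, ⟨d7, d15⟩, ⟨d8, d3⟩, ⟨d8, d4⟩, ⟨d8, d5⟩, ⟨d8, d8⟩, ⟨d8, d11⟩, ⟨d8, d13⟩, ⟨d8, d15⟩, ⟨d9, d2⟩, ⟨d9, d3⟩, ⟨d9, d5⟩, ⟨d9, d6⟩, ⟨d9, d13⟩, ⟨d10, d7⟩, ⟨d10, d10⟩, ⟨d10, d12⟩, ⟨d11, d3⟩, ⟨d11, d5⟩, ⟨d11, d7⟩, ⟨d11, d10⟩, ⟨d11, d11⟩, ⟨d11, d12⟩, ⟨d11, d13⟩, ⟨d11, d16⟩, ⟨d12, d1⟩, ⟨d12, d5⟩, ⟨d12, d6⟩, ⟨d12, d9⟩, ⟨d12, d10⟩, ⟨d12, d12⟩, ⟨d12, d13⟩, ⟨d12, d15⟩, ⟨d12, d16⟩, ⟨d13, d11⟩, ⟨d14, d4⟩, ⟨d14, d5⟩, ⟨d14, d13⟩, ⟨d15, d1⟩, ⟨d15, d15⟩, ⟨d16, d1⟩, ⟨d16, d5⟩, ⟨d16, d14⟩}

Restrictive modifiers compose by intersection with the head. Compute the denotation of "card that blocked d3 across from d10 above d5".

{d2, d5}

⟦that blocked d3⟧ = {x : ⟨x, d3⟩ ∈ ⟦blocked⟧} = {d1, d2, d5, d6, d7, d9, d10}
⟦across from d10⟧ = {x : ⟨x, d10⟩ ∈ ⟦across from⟧} = {d2, d5, d6, d8, d10, d11, d12, d13}
⟦above d5⟧ = {x : ⟨x, d5⟩ ∈ ⟦above⟧} = {d1, d2, d3, d4, d5, d8, d9, d11, d12, d14, d16}
⟦card⟧ = {d2, d3, d5, d7, d8, d10, d11, d12, d13, d14, d15, d16}
… ∩ ⟦that blocked d3⟧ = {d2, d3, d5, d7, d8, d10, d11, d12, d13, d14, d15, d16} ∩ {d1, d2, d5, d6, d7, d9, d10} = {d2, d5, d7, d10}
… ∩ ⟦across from d10⟧ = {d2, d5, d7, d10} ∩ {d2, d5, d6, d8, d10, d11, d12, d13} = {d2, d5, d10}
… ∩ ⟦above d5⟧ = {d2, d5, d10} ∩ {d1, d2, d3, d4, d5, d8, d9, d11, d12, d14, d16} = {d2, d5}
So ⟦card that blocked d3 across from d10 above d5⟧ = {d2, d5}.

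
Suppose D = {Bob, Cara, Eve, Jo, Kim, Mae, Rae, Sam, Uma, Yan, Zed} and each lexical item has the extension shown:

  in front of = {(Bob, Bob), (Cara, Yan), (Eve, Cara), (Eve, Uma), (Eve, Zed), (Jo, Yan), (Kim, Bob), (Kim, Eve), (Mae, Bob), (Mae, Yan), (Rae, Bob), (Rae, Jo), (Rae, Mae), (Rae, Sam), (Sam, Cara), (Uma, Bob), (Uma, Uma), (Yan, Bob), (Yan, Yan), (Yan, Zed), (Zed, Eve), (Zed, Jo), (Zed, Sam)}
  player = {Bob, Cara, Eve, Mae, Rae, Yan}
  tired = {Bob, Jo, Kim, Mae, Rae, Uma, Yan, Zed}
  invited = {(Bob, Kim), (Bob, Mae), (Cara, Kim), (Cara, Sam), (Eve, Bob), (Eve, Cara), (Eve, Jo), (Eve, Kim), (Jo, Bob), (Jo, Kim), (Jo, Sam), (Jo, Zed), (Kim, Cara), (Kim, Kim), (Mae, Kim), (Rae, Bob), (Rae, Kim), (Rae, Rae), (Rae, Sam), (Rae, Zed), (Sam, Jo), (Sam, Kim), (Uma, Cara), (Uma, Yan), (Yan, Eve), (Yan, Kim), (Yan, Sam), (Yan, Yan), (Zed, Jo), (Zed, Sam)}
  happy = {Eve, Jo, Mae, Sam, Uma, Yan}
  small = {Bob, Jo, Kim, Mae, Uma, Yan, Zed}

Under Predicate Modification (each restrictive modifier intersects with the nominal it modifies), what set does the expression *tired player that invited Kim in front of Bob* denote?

{Bob, Mae, Rae, Yan}

⟦that invited Kim⟧ = {x : ⟨x, Kim⟩ ∈ ⟦invited⟧} = {Bob, Cara, Eve, Jo, Kim, Mae, Rae, Sam, Yan}
⟦in front of Bob⟧ = {x : ⟨x, Bob⟩ ∈ ⟦in front of⟧} = {Bob, Kim, Mae, Rae, Uma, Yan}
⟦player⟧ = {Bob, Cara, Eve, Mae, Rae, Yan}
… ∩ ⟦that invited Kim⟧ = {Bob, Cara, Eve, Mae, Rae, Yan} ∩ {Bob, Cara, Eve, Jo, Kim, Mae, Rae, Sam, Yan} = {Bob, Cara, Eve, Mae, Rae, Yan}
… ∩ ⟦in front of Bob⟧ = {Bob, Cara, Eve, Mae, Rae, Yan} ∩ {Bob, Kim, Mae, Rae, Uma, Yan} = {Bob, Mae, Rae, Yan}
… ∩ ⟦tired⟧ = {Bob, Mae, Rae, Yan} ∩ {Bob, Jo, Kim, Mae, Rae, Uma, Yan, Zed} = {Bob, Mae, Rae, Yan}
So ⟦tired player that invited Kim in front of Bob⟧ = {Bob, Mae, Rae, Yan}.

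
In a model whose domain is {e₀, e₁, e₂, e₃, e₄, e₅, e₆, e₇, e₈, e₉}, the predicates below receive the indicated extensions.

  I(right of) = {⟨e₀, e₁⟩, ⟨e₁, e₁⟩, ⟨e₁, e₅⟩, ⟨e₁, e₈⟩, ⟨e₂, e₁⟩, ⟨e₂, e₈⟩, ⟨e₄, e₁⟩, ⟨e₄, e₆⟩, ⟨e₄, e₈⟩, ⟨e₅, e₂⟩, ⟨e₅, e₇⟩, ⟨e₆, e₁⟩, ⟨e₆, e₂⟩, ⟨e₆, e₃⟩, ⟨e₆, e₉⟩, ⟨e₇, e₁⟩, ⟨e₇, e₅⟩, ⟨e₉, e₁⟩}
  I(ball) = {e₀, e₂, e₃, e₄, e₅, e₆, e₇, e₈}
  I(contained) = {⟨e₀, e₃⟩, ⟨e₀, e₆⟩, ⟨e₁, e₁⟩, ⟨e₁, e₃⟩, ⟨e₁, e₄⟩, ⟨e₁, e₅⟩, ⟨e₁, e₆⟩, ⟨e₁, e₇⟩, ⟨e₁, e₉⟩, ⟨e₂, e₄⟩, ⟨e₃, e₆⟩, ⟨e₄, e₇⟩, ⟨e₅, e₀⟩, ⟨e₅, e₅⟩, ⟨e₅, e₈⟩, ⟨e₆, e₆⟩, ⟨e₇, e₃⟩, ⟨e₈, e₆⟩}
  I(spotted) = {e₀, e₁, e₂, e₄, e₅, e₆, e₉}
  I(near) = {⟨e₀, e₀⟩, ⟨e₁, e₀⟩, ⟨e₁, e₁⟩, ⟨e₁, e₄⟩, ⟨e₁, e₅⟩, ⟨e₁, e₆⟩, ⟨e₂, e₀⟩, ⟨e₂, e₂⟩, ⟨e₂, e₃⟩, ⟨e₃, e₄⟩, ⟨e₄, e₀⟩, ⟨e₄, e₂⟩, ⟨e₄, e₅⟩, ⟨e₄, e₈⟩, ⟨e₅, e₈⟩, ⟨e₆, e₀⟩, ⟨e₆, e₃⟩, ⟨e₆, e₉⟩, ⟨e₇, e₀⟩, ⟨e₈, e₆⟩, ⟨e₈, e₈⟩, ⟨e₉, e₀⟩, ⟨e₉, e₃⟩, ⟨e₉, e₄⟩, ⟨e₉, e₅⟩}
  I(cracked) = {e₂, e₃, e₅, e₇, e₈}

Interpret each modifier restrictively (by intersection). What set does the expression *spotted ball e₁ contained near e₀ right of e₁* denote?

⟦e₁ contained⟧ = {x : ⟨e₁, x⟩ ∈ ⟦contained⟧} = {e₁, e₃, e₄, e₅, e₆, e₇, e₉}
⟦near e₀⟧ = {x : ⟨x, e₀⟩ ∈ ⟦near⟧} = {e₀, e₁, e₂, e₄, e₆, e₇, e₉}
⟦right of e₁⟧ = {x : ⟨x, e₁⟩ ∈ ⟦right of⟧} = {e₀, e₁, e₂, e₄, e₆, e₇, e₉}
⟦ball⟧ = {e₀, e₂, e₃, e₄, e₅, e₆, e₇, e₈}
… ∩ ⟦e₁ contained⟧ = {e₀, e₂, e₃, e₄, e₅, e₆, e₇, e₈} ∩ {e₁, e₃, e₄, e₅, e₆, e₇, e₉} = {e₃, e₄, e₅, e₆, e₇}
… ∩ ⟦near e₀⟧ = {e₃, e₄, e₅, e₆, e₇} ∩ {e₀, e₁, e₂, e₄, e₆, e₇, e₉} = {e₄, e₆, e₇}
… ∩ ⟦right of e₁⟧ = {e₄, e₆, e₇} ∩ {e₀, e₁, e₂, e₄, e₆, e₇, e₉} = {e₄, e₆, e₇}
… ∩ ⟦spotted⟧ = {e₄, e₆, e₇} ∩ {e₀, e₁, e₂, e₄, e₅, e₆, e₉} = {e₄, e₆}
So ⟦spotted ball e₁ contained near e₀ right of e₁⟧ = {e₄, e₆}.

{e₄, e₆}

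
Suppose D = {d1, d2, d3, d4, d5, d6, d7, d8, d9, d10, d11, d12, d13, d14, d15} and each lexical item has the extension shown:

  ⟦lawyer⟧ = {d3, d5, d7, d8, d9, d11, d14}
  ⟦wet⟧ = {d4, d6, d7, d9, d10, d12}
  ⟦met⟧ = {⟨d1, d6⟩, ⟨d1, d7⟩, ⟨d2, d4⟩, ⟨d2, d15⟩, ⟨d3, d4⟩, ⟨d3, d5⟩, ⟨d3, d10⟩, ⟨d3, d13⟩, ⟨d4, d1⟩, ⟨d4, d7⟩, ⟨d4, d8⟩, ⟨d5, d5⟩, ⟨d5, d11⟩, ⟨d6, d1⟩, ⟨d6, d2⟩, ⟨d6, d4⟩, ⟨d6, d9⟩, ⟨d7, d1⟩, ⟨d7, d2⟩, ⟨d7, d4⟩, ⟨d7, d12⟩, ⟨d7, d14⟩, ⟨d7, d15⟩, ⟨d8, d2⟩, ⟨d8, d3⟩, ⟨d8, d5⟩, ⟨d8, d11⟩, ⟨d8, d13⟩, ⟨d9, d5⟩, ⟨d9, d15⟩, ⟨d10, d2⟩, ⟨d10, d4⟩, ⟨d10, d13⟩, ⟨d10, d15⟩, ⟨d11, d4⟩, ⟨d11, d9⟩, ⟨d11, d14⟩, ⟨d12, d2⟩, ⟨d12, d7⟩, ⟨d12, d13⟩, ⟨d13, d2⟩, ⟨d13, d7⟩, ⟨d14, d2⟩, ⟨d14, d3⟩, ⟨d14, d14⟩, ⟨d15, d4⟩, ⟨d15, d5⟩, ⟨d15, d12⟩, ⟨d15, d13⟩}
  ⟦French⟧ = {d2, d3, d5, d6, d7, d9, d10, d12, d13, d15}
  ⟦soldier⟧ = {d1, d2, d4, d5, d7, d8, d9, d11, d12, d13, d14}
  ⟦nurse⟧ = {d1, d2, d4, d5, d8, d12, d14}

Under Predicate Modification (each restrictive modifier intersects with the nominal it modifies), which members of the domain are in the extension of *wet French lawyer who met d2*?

⟦who met d2⟧ = {x : ⟨x, d2⟩ ∈ ⟦met⟧} = {d6, d7, d8, d10, d12, d13, d14}
⟦lawyer⟧ = {d3, d5, d7, d8, d9, d11, d14}
… ∩ ⟦who met d2⟧ = {d3, d5, d7, d8, d9, d11, d14} ∩ {d6, d7, d8, d10, d12, d13, d14} = {d7, d8, d14}
… ∩ ⟦wet⟧ = {d7, d8, d14} ∩ {d4, d6, d7, d9, d10, d12} = {d7}
… ∩ ⟦French⟧ = {d7} ∩ {d2, d3, d5, d6, d7, d9, d10, d12, d13, d15} = {d7}
So ⟦wet French lawyer who met d2⟧ = {d7}.

{d7}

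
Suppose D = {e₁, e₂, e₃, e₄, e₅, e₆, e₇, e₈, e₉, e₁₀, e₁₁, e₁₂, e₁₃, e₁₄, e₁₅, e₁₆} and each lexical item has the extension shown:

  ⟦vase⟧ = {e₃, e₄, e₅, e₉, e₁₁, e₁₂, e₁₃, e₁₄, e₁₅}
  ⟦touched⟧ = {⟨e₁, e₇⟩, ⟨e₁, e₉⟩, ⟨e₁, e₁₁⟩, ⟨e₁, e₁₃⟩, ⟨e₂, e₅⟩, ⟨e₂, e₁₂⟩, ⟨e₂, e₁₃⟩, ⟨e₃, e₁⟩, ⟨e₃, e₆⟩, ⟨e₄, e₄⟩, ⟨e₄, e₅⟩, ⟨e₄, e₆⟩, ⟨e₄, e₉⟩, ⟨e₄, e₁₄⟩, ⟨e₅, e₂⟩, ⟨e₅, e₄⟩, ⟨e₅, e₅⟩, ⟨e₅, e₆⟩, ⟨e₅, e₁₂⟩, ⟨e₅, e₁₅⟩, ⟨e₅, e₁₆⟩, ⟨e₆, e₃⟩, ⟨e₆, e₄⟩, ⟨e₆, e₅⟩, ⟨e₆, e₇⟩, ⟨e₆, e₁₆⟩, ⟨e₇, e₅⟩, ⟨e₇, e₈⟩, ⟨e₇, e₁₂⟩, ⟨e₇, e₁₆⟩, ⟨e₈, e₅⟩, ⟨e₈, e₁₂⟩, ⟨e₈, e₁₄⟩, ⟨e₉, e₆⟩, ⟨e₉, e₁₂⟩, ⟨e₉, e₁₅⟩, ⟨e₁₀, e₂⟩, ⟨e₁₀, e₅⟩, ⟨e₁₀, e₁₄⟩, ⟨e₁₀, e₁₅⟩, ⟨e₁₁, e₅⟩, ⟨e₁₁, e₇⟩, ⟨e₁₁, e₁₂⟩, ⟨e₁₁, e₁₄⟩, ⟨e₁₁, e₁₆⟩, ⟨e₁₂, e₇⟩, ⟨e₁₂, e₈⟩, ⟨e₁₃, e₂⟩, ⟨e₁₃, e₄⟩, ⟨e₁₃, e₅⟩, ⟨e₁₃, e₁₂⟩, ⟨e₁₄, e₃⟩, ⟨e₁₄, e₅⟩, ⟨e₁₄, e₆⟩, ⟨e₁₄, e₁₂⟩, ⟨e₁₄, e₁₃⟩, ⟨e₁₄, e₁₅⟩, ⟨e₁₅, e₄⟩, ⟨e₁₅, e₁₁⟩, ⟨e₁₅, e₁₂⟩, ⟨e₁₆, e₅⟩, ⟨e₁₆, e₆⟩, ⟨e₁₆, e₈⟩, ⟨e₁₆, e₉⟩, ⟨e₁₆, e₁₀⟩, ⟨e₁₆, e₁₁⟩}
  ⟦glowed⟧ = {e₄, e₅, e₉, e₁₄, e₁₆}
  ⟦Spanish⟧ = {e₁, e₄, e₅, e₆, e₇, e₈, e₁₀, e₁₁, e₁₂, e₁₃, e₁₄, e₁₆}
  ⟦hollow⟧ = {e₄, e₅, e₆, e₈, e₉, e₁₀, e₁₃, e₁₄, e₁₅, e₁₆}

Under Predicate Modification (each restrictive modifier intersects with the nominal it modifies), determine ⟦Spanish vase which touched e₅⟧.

{e₄, e₅, e₁₁, e₁₃, e₁₄}

⟦which touched e₅⟧ = {x : ⟨x, e₅⟩ ∈ ⟦touched⟧} = {e₂, e₄, e₅, e₆, e₇, e₈, e₁₀, e₁₁, e₁₃, e₁₄, e₁₆}
⟦vase⟧ = {e₃, e₄, e₅, e₉, e₁₁, e₁₂, e₁₃, e₁₄, e₁₅}
… ∩ ⟦which touched e₅⟧ = {e₃, e₄, e₅, e₉, e₁₁, e₁₂, e₁₃, e₁₄, e₁₅} ∩ {e₂, e₄, e₅, e₆, e₇, e₈, e₁₀, e₁₁, e₁₃, e₁₄, e₁₆} = {e₄, e₅, e₁₁, e₁₃, e₁₄}
… ∩ ⟦Spanish⟧ = {e₄, e₅, e₁₁, e₁₃, e₁₄} ∩ {e₁, e₄, e₅, e₆, e₇, e₈, e₁₀, e₁₁, e₁₂, e₁₃, e₁₄, e₁₆} = {e₄, e₅, e₁₁, e₁₃, e₁₄}
So ⟦Spanish vase which touched e₅⟧ = {e₄, e₅, e₁₁, e₁₃, e₁₄}.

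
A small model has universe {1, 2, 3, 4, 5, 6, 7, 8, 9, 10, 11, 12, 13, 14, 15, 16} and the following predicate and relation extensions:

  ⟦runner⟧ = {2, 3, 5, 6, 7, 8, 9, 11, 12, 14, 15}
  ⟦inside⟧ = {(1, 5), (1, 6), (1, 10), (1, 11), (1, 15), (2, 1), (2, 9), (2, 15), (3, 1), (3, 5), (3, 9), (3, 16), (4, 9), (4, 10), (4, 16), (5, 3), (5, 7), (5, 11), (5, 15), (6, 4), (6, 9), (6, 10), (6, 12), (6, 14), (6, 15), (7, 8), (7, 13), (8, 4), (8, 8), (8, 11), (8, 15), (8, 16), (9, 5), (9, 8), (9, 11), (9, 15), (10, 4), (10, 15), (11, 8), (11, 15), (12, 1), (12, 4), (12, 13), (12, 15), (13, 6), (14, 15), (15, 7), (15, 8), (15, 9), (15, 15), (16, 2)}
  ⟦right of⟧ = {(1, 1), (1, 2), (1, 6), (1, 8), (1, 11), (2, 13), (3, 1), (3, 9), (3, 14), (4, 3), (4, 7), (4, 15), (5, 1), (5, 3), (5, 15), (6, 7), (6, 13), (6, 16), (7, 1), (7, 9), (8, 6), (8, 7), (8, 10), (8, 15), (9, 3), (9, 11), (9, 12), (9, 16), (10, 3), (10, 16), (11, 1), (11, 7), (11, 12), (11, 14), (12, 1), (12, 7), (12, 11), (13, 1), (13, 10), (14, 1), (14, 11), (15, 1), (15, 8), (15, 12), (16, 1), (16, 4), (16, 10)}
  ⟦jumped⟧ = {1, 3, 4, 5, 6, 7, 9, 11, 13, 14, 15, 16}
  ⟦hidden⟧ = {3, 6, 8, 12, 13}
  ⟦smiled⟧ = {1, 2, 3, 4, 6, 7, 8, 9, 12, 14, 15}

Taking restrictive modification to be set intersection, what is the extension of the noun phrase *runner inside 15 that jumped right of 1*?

⟦inside 15⟧ = {x : ⟨x, 15⟩ ∈ ⟦inside⟧} = {1, 2, 5, 6, 8, 9, 10, 11, 12, 14, 15}
⟦that jumped⟧ = ⟦jumped⟧ = {1, 3, 4, 5, 6, 7, 9, 11, 13, 14, 15, 16}
⟦right of 1⟧ = {x : ⟨x, 1⟩ ∈ ⟦right of⟧} = {1, 3, 5, 7, 11, 12, 13, 14, 15, 16}
⟦runner⟧ = {2, 3, 5, 6, 7, 8, 9, 11, 12, 14, 15}
… ∩ ⟦inside 15⟧ = {2, 3, 5, 6, 7, 8, 9, 11, 12, 14, 15} ∩ {1, 2, 5, 6, 8, 9, 10, 11, 12, 14, 15} = {2, 5, 6, 8, 9, 11, 12, 14, 15}
… ∩ ⟦that jumped⟧ = {2, 5, 6, 8, 9, 11, 12, 14, 15} ∩ {1, 3, 4, 5, 6, 7, 9, 11, 13, 14, 15, 16} = {5, 6, 9, 11, 14, 15}
… ∩ ⟦right of 1⟧ = {5, 6, 9, 11, 14, 15} ∩ {1, 3, 5, 7, 11, 12, 13, 14, 15, 16} = {5, 11, 14, 15}
So ⟦runner inside 15 that jumped right of 1⟧ = {5, 11, 14, 15}.

{5, 11, 14, 15}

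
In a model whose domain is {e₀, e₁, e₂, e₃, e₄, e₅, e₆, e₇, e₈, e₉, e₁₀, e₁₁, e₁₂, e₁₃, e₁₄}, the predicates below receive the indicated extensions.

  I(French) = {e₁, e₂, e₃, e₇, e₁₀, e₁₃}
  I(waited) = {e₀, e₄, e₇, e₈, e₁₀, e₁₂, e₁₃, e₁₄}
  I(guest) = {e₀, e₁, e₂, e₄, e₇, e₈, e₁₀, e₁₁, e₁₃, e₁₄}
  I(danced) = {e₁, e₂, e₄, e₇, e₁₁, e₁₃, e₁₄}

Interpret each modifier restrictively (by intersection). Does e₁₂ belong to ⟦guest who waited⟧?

⟦who waited⟧ = ⟦waited⟧ = {e₀, e₄, e₇, e₈, e₁₀, e₁₂, e₁₃, e₁₄}
⟦guest⟧ = {e₀, e₁, e₂, e₄, e₇, e₈, e₁₀, e₁₁, e₁₃, e₁₄}
… ∩ ⟦who waited⟧ = {e₀, e₁, e₂, e₄, e₇, e₈, e₁₀, e₁₁, e₁₃, e₁₄} ∩ {e₀, e₄, e₇, e₈, e₁₀, e₁₂, e₁₃, e₁₄} = {e₀, e₄, e₇, e₈, e₁₀, e₁₃, e₁₄}
⟦guest who waited⟧ = {e₀, e₄, e₇, e₈, e₁₀, e₁₃, e₁₄}; e₁₂ ∉ this set.

no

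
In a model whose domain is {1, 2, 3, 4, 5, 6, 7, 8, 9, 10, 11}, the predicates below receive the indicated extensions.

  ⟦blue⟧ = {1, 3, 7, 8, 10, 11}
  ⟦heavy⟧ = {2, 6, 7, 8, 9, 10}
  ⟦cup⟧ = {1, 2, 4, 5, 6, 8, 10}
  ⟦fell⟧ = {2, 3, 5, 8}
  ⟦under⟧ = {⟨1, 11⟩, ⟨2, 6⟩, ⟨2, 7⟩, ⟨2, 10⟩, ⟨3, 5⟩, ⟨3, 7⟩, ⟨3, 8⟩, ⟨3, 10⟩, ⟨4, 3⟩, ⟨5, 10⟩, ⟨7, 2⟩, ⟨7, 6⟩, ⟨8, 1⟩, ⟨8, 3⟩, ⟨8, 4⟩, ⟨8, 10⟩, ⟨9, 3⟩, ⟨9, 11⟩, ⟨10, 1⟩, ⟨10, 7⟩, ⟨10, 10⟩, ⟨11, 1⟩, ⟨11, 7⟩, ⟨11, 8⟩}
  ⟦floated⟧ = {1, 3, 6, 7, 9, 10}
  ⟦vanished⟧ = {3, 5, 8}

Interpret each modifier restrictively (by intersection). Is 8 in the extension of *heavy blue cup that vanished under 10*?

yes

⟦that vanished⟧ = ⟦vanished⟧ = {3, 5, 8}
⟦under 10⟧ = {x : ⟨x, 10⟩ ∈ ⟦under⟧} = {2, 3, 5, 8, 10}
⟦cup⟧ = {1, 2, 4, 5, 6, 8, 10}
… ∩ ⟦that vanished⟧ = {1, 2, 4, 5, 6, 8, 10} ∩ {3, 5, 8} = {5, 8}
… ∩ ⟦under 10⟧ = {5, 8} ∩ {2, 3, 5, 8, 10} = {5, 8}
… ∩ ⟦heavy⟧ = {5, 8} ∩ {2, 6, 7, 8, 9, 10} = {8}
… ∩ ⟦blue⟧ = {8} ∩ {1, 3, 7, 8, 10, 11} = {8}
⟦heavy blue cup that vanished under 10⟧ = {8}; 8 ∈ this set.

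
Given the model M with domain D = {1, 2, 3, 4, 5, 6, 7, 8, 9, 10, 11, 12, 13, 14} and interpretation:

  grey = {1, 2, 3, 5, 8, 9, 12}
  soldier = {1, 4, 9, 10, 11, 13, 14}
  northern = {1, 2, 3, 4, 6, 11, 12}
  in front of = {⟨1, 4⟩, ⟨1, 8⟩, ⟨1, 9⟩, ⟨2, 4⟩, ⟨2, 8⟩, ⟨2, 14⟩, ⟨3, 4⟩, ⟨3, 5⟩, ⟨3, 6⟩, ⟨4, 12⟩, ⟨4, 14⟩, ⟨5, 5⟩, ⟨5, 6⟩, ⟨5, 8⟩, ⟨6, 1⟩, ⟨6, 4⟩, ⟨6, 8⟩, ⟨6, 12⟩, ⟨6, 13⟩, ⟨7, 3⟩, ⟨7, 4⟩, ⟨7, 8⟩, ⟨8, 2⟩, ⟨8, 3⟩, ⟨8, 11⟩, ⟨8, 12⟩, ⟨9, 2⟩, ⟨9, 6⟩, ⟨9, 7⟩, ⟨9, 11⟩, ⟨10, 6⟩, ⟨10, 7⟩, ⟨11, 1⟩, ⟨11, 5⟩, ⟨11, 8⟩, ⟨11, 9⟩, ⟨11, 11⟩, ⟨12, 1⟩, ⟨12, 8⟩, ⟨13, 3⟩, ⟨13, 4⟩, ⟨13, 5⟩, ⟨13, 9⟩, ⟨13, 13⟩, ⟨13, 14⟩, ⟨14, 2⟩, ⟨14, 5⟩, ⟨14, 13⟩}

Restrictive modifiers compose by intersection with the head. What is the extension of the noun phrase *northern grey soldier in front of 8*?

⟦in front of 8⟧ = {x : ⟨x, 8⟩ ∈ ⟦in front of⟧} = {1, 2, 5, 6, 7, 11, 12}
⟦soldier⟧ = {1, 4, 9, 10, 11, 13, 14}
… ∩ ⟦in front of 8⟧ = {1, 4, 9, 10, 11, 13, 14} ∩ {1, 2, 5, 6, 7, 11, 12} = {1, 11}
… ∩ ⟦northern⟧ = {1, 11} ∩ {1, 2, 3, 4, 6, 11, 12} = {1, 11}
… ∩ ⟦grey⟧ = {1, 11} ∩ {1, 2, 3, 5, 8, 9, 12} = {1}
So ⟦northern grey soldier in front of 8⟧ = {1}.

{1}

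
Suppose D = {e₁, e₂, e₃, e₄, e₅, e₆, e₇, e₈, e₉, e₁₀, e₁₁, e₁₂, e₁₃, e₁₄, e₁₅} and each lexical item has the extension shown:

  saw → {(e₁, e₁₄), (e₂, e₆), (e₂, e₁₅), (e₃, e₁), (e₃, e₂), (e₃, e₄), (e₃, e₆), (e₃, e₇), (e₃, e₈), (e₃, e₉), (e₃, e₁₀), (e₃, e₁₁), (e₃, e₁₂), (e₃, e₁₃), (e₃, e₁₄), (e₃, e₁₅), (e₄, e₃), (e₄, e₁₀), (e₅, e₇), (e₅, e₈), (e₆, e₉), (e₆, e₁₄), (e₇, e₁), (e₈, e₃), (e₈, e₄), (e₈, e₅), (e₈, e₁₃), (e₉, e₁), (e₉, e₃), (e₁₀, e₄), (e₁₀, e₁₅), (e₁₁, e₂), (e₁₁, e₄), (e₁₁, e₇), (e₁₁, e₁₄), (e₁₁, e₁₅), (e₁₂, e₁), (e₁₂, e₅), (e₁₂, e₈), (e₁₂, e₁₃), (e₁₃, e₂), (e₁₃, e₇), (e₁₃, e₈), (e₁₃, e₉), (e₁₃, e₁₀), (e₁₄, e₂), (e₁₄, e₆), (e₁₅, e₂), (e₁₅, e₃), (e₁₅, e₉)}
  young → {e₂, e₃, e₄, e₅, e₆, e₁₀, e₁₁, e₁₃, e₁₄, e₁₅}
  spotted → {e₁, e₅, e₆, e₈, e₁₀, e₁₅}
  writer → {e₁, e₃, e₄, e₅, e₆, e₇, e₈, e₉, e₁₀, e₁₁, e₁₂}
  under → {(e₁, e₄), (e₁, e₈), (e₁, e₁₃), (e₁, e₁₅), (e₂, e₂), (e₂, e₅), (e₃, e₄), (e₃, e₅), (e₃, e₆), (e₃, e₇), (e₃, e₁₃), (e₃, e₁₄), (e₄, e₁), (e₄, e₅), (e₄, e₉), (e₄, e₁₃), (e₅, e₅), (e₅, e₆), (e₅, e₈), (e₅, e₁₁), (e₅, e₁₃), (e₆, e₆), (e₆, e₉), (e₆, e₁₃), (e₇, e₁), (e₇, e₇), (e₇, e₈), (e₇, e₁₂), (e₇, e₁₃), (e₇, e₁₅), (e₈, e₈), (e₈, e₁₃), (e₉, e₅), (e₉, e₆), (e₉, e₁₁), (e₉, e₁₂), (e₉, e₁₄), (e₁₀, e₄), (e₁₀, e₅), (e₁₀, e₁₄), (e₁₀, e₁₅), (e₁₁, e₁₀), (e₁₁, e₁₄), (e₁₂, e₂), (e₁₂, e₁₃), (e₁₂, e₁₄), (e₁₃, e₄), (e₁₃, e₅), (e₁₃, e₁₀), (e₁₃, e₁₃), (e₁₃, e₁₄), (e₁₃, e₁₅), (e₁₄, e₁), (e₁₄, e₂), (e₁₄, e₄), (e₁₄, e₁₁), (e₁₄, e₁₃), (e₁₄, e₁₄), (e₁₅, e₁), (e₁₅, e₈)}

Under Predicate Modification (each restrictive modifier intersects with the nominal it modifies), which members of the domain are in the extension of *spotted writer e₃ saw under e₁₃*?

⟦e₃ saw⟧ = {x : ⟨e₃, x⟩ ∈ ⟦saw⟧} = {e₁, e₂, e₄, e₆, e₇, e₈, e₉, e₁₀, e₁₁, e₁₂, e₁₃, e₁₄, e₁₅}
⟦under e₁₃⟧ = {x : ⟨x, e₁₃⟩ ∈ ⟦under⟧} = {e₁, e₃, e₄, e₅, e₆, e₇, e₈, e₁₂, e₁₃, e₁₄}
⟦writer⟧ = {e₁, e₃, e₄, e₅, e₆, e₇, e₈, e₉, e₁₀, e₁₁, e₁₂}
… ∩ ⟦e₃ saw⟧ = {e₁, e₃, e₄, e₅, e₆, e₇, e₈, e₉, e₁₀, e₁₁, e₁₂} ∩ {e₁, e₂, e₄, e₆, e₇, e₈, e₉, e₁₀, e₁₁, e₁₂, e₁₃, e₁₄, e₁₅} = {e₁, e₄, e₆, e₇, e₈, e₉, e₁₀, e₁₁, e₁₂}
… ∩ ⟦under e₁₃⟧ = {e₁, e₄, e₆, e₇, e₈, e₉, e₁₀, e₁₁, e₁₂} ∩ {e₁, e₃, e₄, e₅, e₆, e₇, e₈, e₁₂, e₁₃, e₁₄} = {e₁, e₄, e₆, e₇, e₈, e₁₂}
… ∩ ⟦spotted⟧ = {e₁, e₄, e₆, e₇, e₈, e₁₂} ∩ {e₁, e₅, e₆, e₈, e₁₀, e₁₅} = {e₁, e₆, e₈}
So ⟦spotted writer e₃ saw under e₁₃⟧ = {e₁, e₆, e₈}.

{e₁, e₆, e₈}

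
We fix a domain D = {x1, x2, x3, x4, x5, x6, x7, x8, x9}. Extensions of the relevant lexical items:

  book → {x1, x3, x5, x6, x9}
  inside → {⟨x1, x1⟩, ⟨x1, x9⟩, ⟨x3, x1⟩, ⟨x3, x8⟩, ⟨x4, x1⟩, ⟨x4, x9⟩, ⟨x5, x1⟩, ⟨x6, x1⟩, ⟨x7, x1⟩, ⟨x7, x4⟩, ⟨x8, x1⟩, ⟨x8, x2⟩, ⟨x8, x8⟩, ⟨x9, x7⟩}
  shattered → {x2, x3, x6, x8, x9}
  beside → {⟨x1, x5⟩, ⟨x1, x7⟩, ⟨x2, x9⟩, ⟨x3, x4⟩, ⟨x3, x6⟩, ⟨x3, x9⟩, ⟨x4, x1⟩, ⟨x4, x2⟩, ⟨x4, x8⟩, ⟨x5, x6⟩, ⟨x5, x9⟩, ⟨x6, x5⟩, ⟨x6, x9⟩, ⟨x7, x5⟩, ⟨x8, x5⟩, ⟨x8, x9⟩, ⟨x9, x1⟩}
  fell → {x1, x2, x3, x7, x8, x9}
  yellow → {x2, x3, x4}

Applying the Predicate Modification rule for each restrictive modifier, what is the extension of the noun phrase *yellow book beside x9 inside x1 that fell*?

{x3}

⟦beside x9⟧ = {x : ⟨x, x9⟩ ∈ ⟦beside⟧} = {x2, x3, x5, x6, x8}
⟦inside x1⟧ = {x : ⟨x, x1⟩ ∈ ⟦inside⟧} = {x1, x3, x4, x5, x6, x7, x8}
⟦that fell⟧ = ⟦fell⟧ = {x1, x2, x3, x7, x8, x9}
⟦book⟧ = {x1, x3, x5, x6, x9}
… ∩ ⟦beside x9⟧ = {x1, x3, x5, x6, x9} ∩ {x2, x3, x5, x6, x8} = {x3, x5, x6}
… ∩ ⟦inside x1⟧ = {x3, x5, x6} ∩ {x1, x3, x4, x5, x6, x7, x8} = {x3, x5, x6}
… ∩ ⟦that fell⟧ = {x3, x5, x6} ∩ {x1, x2, x3, x7, x8, x9} = {x3}
… ∩ ⟦yellow⟧ = {x3} ∩ {x2, x3, x4} = {x3}
So ⟦yellow book beside x9 inside x1 that fell⟧ = {x3}.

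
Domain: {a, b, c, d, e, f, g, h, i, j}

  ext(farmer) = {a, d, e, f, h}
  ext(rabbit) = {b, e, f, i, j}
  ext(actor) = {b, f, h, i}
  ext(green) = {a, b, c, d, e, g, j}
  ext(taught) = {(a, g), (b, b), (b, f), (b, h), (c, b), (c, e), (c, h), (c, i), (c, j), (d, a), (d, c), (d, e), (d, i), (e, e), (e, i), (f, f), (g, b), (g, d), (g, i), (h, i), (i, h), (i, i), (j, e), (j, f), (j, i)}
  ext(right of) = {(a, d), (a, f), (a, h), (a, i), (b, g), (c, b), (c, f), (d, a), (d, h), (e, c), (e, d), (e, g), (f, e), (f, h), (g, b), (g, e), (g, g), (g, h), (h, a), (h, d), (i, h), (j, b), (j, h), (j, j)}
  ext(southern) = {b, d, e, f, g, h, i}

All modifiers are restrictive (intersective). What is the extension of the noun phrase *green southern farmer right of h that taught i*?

{d}

⟦right of h⟧ = {x : ⟨x, h⟩ ∈ ⟦right of⟧} = {a, d, f, g, i, j}
⟦that taught i⟧ = {x : ⟨x, i⟩ ∈ ⟦taught⟧} = {c, d, e, g, h, i, j}
⟦farmer⟧ = {a, d, e, f, h}
… ∩ ⟦right of h⟧ = {a, d, e, f, h} ∩ {a, d, f, g, i, j} = {a, d, f}
… ∩ ⟦that taught i⟧ = {a, d, f} ∩ {c, d, e, g, h, i, j} = {d}
… ∩ ⟦green⟧ = {d} ∩ {a, b, c, d, e, g, j} = {d}
… ∩ ⟦southern⟧ = {d} ∩ {b, d, e, f, g, h, i} = {d}
So ⟦green southern farmer right of h that taught i⟧ = {d}.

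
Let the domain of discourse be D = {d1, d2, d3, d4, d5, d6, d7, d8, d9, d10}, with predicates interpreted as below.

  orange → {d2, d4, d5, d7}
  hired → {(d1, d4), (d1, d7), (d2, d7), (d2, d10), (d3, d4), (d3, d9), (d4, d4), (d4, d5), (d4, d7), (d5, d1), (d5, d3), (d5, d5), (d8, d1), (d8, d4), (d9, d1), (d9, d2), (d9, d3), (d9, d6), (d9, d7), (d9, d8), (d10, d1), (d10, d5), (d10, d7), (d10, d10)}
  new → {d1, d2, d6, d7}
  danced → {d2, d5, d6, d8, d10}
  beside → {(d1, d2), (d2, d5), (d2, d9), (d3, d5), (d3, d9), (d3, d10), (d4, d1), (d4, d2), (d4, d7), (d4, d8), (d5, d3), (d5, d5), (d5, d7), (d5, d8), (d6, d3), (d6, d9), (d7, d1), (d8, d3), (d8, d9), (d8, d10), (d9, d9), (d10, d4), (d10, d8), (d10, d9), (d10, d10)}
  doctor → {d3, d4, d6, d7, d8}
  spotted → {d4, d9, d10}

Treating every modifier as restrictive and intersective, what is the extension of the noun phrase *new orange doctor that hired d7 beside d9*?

⟦that hired d7⟧ = {x : ⟨x, d7⟩ ∈ ⟦hired⟧} = {d1, d2, d4, d9, d10}
⟦beside d9⟧ = {x : ⟨x, d9⟩ ∈ ⟦beside⟧} = {d2, d3, d6, d8, d9, d10}
⟦doctor⟧ = {d3, d4, d6, d7, d8}
… ∩ ⟦that hired d7⟧ = {d3, d4, d6, d7, d8} ∩ {d1, d2, d4, d9, d10} = {d4}
… ∩ ⟦beside d9⟧ = {d4} ∩ {d2, d3, d6, d8, d9, d10} = ∅
… ∩ ⟦new⟧ = ∅ ∩ {d1, d2, d6, d7} = ∅
… ∩ ⟦orange⟧ = ∅ ∩ {d2, d4, d5, d7} = ∅
So ⟦new orange doctor that hired d7 beside d9⟧ = ∅.

∅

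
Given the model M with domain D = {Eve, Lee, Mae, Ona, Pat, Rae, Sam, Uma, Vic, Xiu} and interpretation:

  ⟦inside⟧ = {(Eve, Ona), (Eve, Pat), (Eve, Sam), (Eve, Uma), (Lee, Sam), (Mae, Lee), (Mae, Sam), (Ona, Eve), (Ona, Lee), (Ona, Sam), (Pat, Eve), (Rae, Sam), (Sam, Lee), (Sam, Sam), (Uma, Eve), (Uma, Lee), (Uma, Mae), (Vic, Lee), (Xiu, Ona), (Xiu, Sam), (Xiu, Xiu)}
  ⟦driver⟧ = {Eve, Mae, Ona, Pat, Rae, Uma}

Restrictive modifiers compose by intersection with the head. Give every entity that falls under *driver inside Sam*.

{Eve, Mae, Ona, Rae}

⟦inside Sam⟧ = {x : ⟨x, Sam⟩ ∈ ⟦inside⟧} = {Eve, Lee, Mae, Ona, Rae, Sam, Xiu}
⟦driver⟧ = {Eve, Mae, Ona, Pat, Rae, Uma}
… ∩ ⟦inside Sam⟧ = {Eve, Mae, Ona, Pat, Rae, Uma} ∩ {Eve, Lee, Mae, Ona, Rae, Sam, Xiu} = {Eve, Mae, Ona, Rae}
So ⟦driver inside Sam⟧ = {Eve, Mae, Ona, Rae}.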